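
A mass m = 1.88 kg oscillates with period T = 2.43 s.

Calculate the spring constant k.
T = 2π√(m/k) → k = m(2π/T)² = 1.88×(2π/2.43)² = 12.57 N/m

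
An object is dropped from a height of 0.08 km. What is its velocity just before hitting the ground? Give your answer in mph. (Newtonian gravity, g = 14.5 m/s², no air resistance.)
v = √(2gh) (with unit conversion) = 107.7 mph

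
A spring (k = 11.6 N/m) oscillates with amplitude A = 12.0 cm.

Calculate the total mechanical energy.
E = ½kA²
E = ½kA² = ½×11.6×(0.12)² = 0.08352 J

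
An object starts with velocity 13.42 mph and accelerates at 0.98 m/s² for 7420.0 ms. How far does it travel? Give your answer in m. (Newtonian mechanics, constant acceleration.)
d = v₀t + ½at² (with unit conversion) = 71.49 m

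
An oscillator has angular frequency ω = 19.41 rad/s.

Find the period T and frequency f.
T = 2π/ω = 2π/19.41 = 0.3237 s; f = ω/2π = 3.089 Hz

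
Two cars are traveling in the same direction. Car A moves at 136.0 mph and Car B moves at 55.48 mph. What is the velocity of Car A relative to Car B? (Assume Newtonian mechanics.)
v_rel = v_A - v_B = 136.0 - 55.48 = 80.52 mph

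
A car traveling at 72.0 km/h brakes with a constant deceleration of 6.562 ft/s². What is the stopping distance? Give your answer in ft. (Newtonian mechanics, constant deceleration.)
d = v₀² / (2a) (with unit conversion) = 328.1 ft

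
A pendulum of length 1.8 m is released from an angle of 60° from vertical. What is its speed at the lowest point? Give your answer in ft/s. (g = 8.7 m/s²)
h = L(1 − cosθ) = 1.8×(1 − cos60°) = 0.9 m
v = √(2gh) = √(2×8.7×0.9) = 3.957 m/s = 12.98 ft/s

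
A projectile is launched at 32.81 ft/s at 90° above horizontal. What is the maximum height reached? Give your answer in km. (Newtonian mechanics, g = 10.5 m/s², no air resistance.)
H = v₀²sin²(θ)/(2g) (with unit conversion) = 0.004762 km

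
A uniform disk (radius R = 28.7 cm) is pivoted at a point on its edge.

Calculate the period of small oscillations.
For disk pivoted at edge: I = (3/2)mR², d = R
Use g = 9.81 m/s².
I/m = (3/2)R² = 0.1236 m²; d = R = 0.287 m
T = 2π√((3/2)R²/(gR)) = 2π√(3R/(2g)) = 1.316 s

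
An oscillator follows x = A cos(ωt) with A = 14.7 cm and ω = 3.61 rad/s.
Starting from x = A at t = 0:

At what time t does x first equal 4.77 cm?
cos(ωt) = x/A = 4.77/14.7 = 0.3245
ωt = arccos(0.3245) = 1.24 rad
t = 1.24/3.61 = 0.3436 s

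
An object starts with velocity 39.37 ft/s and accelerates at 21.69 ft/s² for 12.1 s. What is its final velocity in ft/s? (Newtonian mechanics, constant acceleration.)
v = v₀ + at (with unit conversion) = 301.8 ft/s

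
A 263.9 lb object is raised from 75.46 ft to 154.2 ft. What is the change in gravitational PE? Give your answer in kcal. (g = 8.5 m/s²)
ΔPE = mg(h₂ − h₁) = 119.7 kg × 8.5 m/s² × (47 − 23) m = 2.442e+04 J = 5.836 kcal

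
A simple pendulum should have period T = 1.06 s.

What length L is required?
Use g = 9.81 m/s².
T = 2π√(L/g) → L = g(T/2π)² = 9.81×(1.06/2π)² = 0.2792 m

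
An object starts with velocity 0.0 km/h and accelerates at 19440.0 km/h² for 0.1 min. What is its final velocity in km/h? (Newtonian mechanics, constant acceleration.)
v = v₀ + at (with unit conversion) = 32.4 km/h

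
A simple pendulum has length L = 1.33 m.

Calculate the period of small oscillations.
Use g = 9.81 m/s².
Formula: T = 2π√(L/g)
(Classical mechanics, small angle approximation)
T = 2π√(L/g) = 2π√(1.33/9.81) = 2.314 s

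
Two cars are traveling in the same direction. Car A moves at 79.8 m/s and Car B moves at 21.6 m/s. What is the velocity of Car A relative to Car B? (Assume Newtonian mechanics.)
v_rel = v_A - v_B = 79.8 - 21.6 = 58.2 m/s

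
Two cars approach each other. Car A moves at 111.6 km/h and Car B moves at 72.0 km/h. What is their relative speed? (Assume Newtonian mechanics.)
v_rel = v_A + v_B = 111.6 + 72.0 = 183.6 km/h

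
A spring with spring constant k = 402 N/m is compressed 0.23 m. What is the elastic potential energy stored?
PE = ½kx² = ½×402×0.23² = 10.63 J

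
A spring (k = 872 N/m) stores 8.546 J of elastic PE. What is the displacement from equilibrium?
PE = ½kx² → x = √(2PE/k) = √(2×8.546/872) = 0.14 m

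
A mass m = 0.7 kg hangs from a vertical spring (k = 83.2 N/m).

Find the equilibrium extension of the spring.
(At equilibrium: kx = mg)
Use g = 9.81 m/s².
x_eq = mg/k = 0.7×9.81/83.2 = 0.08254 m = 8.254 cm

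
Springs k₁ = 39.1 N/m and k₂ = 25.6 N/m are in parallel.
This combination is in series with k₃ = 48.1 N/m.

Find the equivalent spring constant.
k₁₂ = k₁ + k₂ = 64.7 N/m (parallel)
1/k_eq = 1/k₁₂ + 1/k₃ → k_eq = 27.59 N/m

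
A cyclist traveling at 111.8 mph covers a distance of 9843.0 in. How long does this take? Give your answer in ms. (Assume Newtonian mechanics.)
t = d/v (with unit conversion) = 5002.0 ms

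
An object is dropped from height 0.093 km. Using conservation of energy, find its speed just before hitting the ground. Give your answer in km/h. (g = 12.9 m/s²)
mgh = ½mv² → v = √(2gh) = √(2×12.9×93) = 48.98 m/s = 176.3 km/h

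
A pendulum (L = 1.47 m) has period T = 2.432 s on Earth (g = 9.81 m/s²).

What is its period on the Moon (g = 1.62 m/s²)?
T = 2π√(L/g), so T_moon/T_earth = √(g_earth/g_moon)
T_moon = 2π√(1.47/1.62) = 5.985 s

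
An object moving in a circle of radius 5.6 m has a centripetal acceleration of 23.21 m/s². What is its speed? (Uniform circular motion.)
v = √(a_c × r) = √(23.21 × 5.6) = 11.4 m/s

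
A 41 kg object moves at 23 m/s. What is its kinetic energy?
KE = ½mv² = ½×41×23² = 10844.5 J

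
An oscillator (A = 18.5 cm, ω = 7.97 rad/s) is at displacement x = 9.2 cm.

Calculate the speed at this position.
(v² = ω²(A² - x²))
v = ω√(A² − x²) = 7.97×√(0.185² − 0.092²) = 1.279 m/s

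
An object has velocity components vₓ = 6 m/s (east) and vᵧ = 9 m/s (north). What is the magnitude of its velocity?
|v| = √(vₓ² + vᵧ²) = √(6² + 9²) = √(117) = 10.82 m/s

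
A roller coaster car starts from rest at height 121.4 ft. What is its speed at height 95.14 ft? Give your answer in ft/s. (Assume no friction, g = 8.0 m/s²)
mgh₁ = ½mv₂² + mgh₂ → v₂ = √(2g(h₁−h₂)) = √(2×8.0×(37−29)) = 11.32 m/s = 37.13 ft/s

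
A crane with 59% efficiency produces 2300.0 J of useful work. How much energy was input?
W_in = W_out/η = 2300.0/0.59 = 3898.3 J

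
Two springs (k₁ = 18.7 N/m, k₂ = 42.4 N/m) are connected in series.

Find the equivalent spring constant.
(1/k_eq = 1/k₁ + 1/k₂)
1/k_eq = 1/18.7 + 1/42.4 = 0.077061; k_eq = 12.98 N/m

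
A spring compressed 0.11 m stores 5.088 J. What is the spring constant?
PE = ½kx² → k = 2PE/x² = 2×5.088/0.11² = 841.0 N/m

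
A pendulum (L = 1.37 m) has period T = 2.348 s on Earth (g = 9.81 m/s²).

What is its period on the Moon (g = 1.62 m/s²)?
T = 2π√(L/g), so T_moon/T_earth = √(g_earth/g_moon)
T_moon = 2π√(1.37/1.62) = 5.778 s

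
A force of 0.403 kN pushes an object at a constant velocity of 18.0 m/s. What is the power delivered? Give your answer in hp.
P = Fv = 403 N × 18 m/s = 7254 W = 9.728 hp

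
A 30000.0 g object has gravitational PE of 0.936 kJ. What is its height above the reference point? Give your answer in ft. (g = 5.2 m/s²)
PE = mgh → h = PE/(mg) = 936 J / (30 kg × 5.2 m/s²) = 6 m = 19.69 ft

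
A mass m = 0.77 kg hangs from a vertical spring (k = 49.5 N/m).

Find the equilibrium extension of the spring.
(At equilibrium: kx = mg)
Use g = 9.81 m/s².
x_eq = mg/k = 0.77×9.81/49.5 = 0.1526 m = 15.26 cm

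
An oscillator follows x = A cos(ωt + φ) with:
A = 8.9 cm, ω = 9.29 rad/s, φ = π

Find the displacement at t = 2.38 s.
x = A cos(ωt + φ) = 8.9×cos(9.29×2.38 + π) = 8.837 cm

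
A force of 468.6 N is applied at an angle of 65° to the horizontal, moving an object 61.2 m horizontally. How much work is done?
W = Fd cosθ = 468.6×61.2×cos(65°) = 12120.0 J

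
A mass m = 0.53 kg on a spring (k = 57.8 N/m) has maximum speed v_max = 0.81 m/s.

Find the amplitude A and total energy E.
½mv²_max = ½kA² → A = v_max√(m/k) = 0.81×√(0.53/57.8) = 0.07756 m = 7.756 cm
E = ½mv²_max = ½×0.53×0.81² = 0.1739 J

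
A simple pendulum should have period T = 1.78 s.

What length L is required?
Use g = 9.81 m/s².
T = 2π√(L/g) → L = g(T/2π)² = 9.81×(1.78/2π)² = 0.7873 m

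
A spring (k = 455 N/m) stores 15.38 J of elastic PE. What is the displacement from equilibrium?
PE = ½kx² → x = √(2PE/k) = √(2×15.38/455) = 0.26 m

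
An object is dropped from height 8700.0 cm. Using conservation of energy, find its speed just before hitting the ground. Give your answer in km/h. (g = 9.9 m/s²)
mgh = ½mv² → v = √(2gh) = √(2×9.9×87) = 41.5 m/s = 149.4 km/h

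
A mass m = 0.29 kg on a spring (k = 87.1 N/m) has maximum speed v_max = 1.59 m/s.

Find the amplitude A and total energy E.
½mv²_max = ½kA² → A = v_max√(m/k) = 1.59×√(0.29/87.1) = 0.09175 m = 9.175 cm
E = ½mv²_max = ½×0.29×1.59² = 0.3666 J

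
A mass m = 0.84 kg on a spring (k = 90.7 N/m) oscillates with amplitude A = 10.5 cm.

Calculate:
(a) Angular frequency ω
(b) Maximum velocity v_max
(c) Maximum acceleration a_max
ω = √(k/m) = √(90.7/0.84) = 10.39 rad/s
v_max = ωA = 10.39×0.105 = 1.091 m/s
a_max = ω²A = 10.39²×0.105 = 11.34 m/s²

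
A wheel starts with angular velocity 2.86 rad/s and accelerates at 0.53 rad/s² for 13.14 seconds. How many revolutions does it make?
θ = ω₀t + ½αt² = 2.86×13.14 + ½×0.53×13.14² = 83.34 rad
Revolutions = θ/(2π) = 83.34/(2π) = 13.26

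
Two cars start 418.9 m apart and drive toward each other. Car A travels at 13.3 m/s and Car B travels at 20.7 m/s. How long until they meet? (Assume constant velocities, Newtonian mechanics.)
Combined speed: v_combined = 13.3 + 20.7 = 34 m/s
Time to meet: t = d/34 = 418.9/34 = 12.32 s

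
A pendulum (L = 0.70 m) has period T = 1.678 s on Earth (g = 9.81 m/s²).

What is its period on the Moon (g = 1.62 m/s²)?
T = 2π√(L/g), so T_moon/T_earth = √(g_earth/g_moon)
T_moon = 2π√(0.7/1.62) = 4.13 s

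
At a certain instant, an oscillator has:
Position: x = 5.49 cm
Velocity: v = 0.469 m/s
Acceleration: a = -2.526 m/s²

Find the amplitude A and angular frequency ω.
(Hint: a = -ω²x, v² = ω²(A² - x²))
a = −ω²x → ω = √(|a|/x) = √(2.526/0.0549) = 6.783 rad/s
v² = ω²(A² − x²) → A = √(x² + v²/ω²) = √(0.0549² + 0.469²/6.783²) = 0.08829 m = 8.829 cm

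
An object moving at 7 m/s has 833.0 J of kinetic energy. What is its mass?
KE = ½mv² → m = 2KE/v² = 2×833.0/7² = 34.0 kg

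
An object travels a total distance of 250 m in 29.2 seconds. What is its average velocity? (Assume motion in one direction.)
v_avg = Δd / Δt = 250 / 29.2 = 8.56 m/s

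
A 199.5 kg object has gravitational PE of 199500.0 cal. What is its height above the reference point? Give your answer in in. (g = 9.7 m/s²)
PE = mgh → h = PE/(mg) = 8.347e+05 J / (199.5 kg × 9.7 m/s²) = 431.3 m = 16980.0 in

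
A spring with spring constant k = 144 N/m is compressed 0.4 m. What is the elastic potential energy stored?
PE = ½kx² = ½×144×0.4² = 11.52 J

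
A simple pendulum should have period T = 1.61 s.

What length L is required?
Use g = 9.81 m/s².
T = 2π√(L/g) → L = g(T/2π)² = 9.81×(1.61/2π)² = 0.6441 m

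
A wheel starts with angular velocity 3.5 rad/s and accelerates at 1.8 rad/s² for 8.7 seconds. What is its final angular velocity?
ω = ω₀ + αt = 3.5 + 1.8 × 8.7 = 19.16 rad/s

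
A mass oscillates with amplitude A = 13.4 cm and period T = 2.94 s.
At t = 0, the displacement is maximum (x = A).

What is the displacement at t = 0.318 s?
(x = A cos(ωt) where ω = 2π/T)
ω = 2π/T = 2π/2.94 = 2.137 rad/s
x = A cos(ωt) = 13.4×cos(2.137×0.318) = 10.42 cm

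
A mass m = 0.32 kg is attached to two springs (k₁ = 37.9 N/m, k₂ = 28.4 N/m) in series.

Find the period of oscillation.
k_eq = k₁k₂/(k₁+k₂) = 16.23 N/m
T = 2π√(m/k_eq) = 2π√(0.32/16.23) = 0.8821 s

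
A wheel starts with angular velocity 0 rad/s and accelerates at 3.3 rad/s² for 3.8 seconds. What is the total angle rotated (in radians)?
θ = ω₀t + ½αt² = 0×3.8 + ½×3.3×3.8² = 23.83 rad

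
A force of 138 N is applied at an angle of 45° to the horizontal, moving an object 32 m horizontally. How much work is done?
W = Fd cosθ = 138×32×cos(45°) = 3122.6 J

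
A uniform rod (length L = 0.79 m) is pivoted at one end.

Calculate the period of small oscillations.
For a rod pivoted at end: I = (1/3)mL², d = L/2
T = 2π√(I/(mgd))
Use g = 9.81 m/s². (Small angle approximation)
I/m = (1/3)L² = 0.208 m²; d = L/2 = 0.395 m
T = 2π√(I/(mgd)) = 2π√(0.208/(9.81×0.395)) = 1.456 s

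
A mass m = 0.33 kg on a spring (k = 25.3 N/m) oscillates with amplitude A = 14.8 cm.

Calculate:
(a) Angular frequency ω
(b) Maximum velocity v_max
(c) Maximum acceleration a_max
ω = √(k/m) = √(25.3/0.33) = 8.756 rad/s
v_max = ωA = 8.756×0.148 = 1.296 m/s
a_max = ω²A = 8.756²×0.148 = 11.35 m/s²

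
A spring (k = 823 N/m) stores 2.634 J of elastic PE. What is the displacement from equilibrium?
PE = ½kx² → x = √(2PE/k) = √(2×2.634/823) = 0.08001 m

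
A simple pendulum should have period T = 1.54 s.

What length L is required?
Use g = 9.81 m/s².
T = 2π√(L/g) → L = g(T/2π)² = 9.81×(1.54/2π)² = 0.5893 m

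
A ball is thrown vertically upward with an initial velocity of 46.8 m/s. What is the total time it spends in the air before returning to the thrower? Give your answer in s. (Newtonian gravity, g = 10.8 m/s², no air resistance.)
t_total = 2v₀/g = 8.667 s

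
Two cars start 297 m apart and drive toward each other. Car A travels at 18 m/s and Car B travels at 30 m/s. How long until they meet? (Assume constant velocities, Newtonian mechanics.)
Combined speed: v_combined = 18 + 30 = 48 m/s
Time to meet: t = d/48 = 297/48 = 6.19 s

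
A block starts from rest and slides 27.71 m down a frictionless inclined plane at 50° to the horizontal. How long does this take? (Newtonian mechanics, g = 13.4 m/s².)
a = g sin(θ) = 13.4 × sin(50°) = 10.26 m/s²
t = √(2d/a) = √(2 × 27.71 / 10.26) = 2.32 s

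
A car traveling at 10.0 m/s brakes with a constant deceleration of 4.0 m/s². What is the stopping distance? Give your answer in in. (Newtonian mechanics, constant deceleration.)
d = v₀² / (2a) (with unit conversion) = 492.1 in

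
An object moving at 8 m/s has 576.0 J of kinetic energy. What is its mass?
KE = ½mv² → m = 2KE/v² = 2×576.0/8² = 18.0 kg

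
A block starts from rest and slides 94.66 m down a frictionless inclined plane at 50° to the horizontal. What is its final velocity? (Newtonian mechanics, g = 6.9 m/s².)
a = g sin(θ) = 6.9 × sin(50°) = 5.29 m/s²
v = √(2ad) = √(2 × 5.29 × 94.66) = 31.63 m/s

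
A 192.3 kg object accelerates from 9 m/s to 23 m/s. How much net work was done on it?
W_net = ΔKE = ½m(v₂² − v₁²) = ½×192.3×(23² − 9²) = 43075.2 J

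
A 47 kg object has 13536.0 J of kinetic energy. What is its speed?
KE = ½mv² → v = √(2KE/m) = √(2×13536.0/47) = 24.0 m/s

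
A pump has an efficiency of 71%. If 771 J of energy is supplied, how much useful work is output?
W_out = η × W_in = 0.71 × 771 = 547.41 J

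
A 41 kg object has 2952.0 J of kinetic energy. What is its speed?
KE = ½mv² → v = √(2KE/m) = √(2×2952.0/41) = 12.0 m/s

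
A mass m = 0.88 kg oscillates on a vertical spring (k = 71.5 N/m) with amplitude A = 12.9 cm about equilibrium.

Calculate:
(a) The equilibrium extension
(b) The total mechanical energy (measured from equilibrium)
x_eq = mg/k = 0.88×9.81/71.5 = 0.1207 m = 12.07 cm
E = ½kA² = ½×71.5×(0.129)² = 0.5949 J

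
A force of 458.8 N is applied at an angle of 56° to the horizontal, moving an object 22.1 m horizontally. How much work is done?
W = Fd cosθ = 458.8×22.1×cos(56°) = 5669.9 J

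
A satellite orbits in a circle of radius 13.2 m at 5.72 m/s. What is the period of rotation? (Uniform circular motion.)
T = 2πr/v = 2π×13.2/5.72 = 14.5 s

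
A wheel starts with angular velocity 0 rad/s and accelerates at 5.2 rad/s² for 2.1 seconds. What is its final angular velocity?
ω = ω₀ + αt = 0 + 5.2 × 2.1 = 10.92 rad/s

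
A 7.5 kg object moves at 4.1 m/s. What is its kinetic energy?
KE = ½mv² = ½×7.5×4.1² = 63.0375 J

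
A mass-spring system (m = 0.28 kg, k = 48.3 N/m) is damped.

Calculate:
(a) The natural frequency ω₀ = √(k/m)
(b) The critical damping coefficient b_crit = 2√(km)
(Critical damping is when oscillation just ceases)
ω₀ = √(k/m) = √(48.3/0.28) = 13.13 rad/s
b_crit = 2√(km) = 2√(48.3×0.28) = 7.355 kg/s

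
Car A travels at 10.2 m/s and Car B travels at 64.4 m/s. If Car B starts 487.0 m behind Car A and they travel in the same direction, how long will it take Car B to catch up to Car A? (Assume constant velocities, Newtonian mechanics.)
Relative speed: v_rel = 64.4 - 10.2 = 54.2 m/s
Time to catch: t = d₀/v_rel = 487.0/54.2 = 8.99 s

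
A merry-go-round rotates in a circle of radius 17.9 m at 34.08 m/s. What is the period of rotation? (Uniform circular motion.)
T = 2πr/v = 2π×17.9/34.08 = 3.3 s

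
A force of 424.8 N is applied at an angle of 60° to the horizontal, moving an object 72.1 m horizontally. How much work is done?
W = Fd cosθ = 424.8×72.1×cos(60°) = 15314.0 J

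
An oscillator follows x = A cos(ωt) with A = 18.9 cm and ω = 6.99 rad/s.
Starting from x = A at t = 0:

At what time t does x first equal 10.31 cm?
cos(ωt) = x/A = 10.31/18.9 = 0.5455
ωt = arccos(0.5455) = 0.9938 rad
t = 0.9938/6.99 = 0.1422 s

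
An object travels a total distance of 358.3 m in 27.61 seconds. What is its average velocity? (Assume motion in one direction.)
v_avg = Δd / Δt = 358.3 / 27.61 = 12.98 m/s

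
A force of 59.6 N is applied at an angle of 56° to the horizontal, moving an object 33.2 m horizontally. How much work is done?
W = Fd cosθ = 59.6×33.2×cos(56°) = 1106.5 J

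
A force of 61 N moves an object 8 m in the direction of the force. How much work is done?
W = Fd = 61×8 = 488.0 J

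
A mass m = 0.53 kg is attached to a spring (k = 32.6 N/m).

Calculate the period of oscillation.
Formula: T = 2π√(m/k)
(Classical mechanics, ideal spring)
T = 2π√(m/k) = 2π√(0.53/32.6) = 0.8011 s; f = 1/T = 1.248 Hz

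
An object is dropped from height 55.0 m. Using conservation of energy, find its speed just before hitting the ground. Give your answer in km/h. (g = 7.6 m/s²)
mgh = ½mv² → v = √(2gh) = √(2×7.6×55) = 28.91 m/s = 104.1 km/h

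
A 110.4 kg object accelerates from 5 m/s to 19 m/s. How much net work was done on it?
W_net = ΔKE = ½m(v₂² − v₁²) = ½×110.4×(19² − 5²) = 18547.2 J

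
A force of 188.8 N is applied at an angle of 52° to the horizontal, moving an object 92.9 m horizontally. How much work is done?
W = Fd cosθ = 188.8×92.9×cos(52°) = 10798.0 J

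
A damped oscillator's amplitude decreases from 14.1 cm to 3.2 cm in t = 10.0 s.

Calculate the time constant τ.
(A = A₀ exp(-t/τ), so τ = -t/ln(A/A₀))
A/A₀ = 3.2/14.1 = 0.227; ln(A/A₀) = -1.483
τ = −t/ln(A/A₀) = −10.0/-1.483 = 6.743 s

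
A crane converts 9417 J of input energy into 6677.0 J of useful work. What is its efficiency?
η = W_out/W_in = 6677.0/9417 = 0.709 = 70.9%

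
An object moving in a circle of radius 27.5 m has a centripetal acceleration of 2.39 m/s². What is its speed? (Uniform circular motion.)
v = √(a_c × r) = √(2.39 × 27.5) = 8.11 m/s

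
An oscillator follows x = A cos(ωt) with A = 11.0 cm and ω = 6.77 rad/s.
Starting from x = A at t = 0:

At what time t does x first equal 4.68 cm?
cos(ωt) = x/A = 4.68/11.0 = 0.4255
ωt = arccos(0.4255) = 1.131 rad
t = 1.131/6.77 = 0.1671 s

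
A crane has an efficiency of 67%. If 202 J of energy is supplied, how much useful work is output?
W_out = η × W_in = 0.67 × 202 = 135.34 J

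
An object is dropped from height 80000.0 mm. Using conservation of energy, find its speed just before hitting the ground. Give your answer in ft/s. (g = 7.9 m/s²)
mgh = ½mv² → v = √(2gh) = √(2×7.9×80) = 35.55 m/s = 116.6 ft/s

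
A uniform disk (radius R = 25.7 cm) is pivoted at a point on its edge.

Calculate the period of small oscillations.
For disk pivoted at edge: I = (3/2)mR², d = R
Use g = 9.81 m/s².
I/m = (3/2)R² = 0.09907 m²; d = R = 0.257 m
T = 2π√((3/2)R²/(gR)) = 2π√(3R/(2g)) = 1.246 s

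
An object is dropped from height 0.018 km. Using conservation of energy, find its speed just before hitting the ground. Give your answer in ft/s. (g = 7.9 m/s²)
mgh = ½mv² → v = √(2gh) = √(2×7.9×18) = 16.86 m/s = 55.33 ft/s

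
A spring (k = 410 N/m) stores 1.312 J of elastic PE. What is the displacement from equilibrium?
PE = ½kx² → x = √(2PE/k) = √(2×1.312/410) = 0.08 m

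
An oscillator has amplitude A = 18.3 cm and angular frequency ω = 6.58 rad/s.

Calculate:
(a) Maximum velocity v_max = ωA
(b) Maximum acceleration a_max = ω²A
v_max = ωA = 6.58×0.183 = 1.204 m/s
a_max = ω²A = 6.58²×0.183 = 7.923 m/s²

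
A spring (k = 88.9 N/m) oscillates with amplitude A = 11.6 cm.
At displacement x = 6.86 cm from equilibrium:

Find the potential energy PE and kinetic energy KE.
E_total = ½kA² = ½×88.9×(0.116)² = 0.5981 J
PE = ½kx² = ½×88.9×(0.0686)² = 0.2092 J
KE = E_total − PE = 0.3889 J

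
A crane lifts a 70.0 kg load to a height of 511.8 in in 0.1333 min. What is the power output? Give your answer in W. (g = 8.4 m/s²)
W = mgh = 70×8.4×13 = 7644 J
P = W/t = 7644/7.998 = 955.7 W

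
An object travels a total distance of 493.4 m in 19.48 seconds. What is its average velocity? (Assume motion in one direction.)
v_avg = Δd / Δt = 493.4 / 19.48 = 25.33 m/s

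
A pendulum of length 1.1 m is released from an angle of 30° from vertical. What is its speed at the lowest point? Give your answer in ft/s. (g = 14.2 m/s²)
h = L(1 − cosθ) = 1.1×(1 − cos30°) = 0.1474 m
v = √(2gh) = √(2×14.2×0.1474) = 2.046 m/s = 6.712 ft/s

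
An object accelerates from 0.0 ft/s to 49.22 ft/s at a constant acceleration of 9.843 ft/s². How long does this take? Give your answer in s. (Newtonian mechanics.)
t = (v - v₀)/a (with unit conversion) = 5.001 s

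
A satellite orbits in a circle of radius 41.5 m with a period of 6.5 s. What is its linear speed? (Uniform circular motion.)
v = 2πr/T = 2π×41.5/6.5 = 40.12 m/s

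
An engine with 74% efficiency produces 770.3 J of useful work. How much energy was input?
W_in = W_out/η = 770.3/0.74 = 1040.9 J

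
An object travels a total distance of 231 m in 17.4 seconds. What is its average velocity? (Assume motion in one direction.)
v_avg = Δd / Δt = 231 / 17.4 = 13.28 m/s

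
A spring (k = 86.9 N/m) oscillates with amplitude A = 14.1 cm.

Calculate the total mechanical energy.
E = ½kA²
E = ½kA² = ½×86.9×(0.141)² = 0.8638 J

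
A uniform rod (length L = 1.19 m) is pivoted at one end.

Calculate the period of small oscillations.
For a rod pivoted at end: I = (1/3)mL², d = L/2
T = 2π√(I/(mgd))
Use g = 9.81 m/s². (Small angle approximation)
I/m = (1/3)L² = 0.472 m²; d = L/2 = 0.595 m
T = 2π√(I/(mgd)) = 2π√(0.472/(9.81×0.595)) = 1.787 s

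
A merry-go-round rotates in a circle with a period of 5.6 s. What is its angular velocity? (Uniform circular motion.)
ω = 2π/T = 2π/5.6 = 1.122 rad/s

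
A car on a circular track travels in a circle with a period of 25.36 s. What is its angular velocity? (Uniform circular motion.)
ω = 2π/T = 2π/25.36 = 0.2478 rad/s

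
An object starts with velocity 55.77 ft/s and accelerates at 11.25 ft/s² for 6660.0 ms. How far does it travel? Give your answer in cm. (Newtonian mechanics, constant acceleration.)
d = v₀t + ½at² (with unit conversion) = 18930.0 cm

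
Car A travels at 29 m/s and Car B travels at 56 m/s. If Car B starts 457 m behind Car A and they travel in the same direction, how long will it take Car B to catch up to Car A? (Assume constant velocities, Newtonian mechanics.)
Relative speed: v_rel = 56 - 29 = 27 m/s
Time to catch: t = d₀/v_rel = 457/27 = 16.93 s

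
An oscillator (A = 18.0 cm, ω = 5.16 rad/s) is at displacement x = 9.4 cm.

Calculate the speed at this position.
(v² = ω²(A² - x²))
v = ω√(A² − x²) = 5.16×√(0.18² − 0.094²) = 0.7921 m/s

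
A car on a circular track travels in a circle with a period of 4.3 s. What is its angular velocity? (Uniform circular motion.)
ω = 2π/T = 2π/4.3 = 1.4612 rad/s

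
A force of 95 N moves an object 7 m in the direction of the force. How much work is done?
W = Fd = 95×7 = 665.0 J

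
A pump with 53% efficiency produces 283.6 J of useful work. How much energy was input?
W_in = W_out/η = 283.6/0.53 = 535.09 J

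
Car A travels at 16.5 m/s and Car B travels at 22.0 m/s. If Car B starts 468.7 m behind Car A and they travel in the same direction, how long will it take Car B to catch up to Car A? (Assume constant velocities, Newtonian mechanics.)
Relative speed: v_rel = 22.0 - 16.5 = 5.5 m/s
Time to catch: t = d₀/v_rel = 468.7/5.5 = 85.22 s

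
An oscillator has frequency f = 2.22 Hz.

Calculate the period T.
T = 1/f = 1/2.22 = 0.4505 s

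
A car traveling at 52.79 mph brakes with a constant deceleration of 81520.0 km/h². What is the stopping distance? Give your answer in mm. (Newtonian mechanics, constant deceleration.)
d = v₀² / (2a) (with unit conversion) = 44270.0 mm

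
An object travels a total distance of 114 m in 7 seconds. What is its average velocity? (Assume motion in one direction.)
v_avg = Δd / Δt = 114 / 7 = 16.29 m/s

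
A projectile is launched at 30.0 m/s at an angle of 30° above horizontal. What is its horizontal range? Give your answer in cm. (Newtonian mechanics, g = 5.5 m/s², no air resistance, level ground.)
R = v₀² sin(2θ) / g (with unit conversion) = 14170.0 cm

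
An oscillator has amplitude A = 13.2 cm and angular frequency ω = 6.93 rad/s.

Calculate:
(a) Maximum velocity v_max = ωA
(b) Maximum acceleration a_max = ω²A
v_max = ωA = 6.93×0.132 = 0.9148 m/s
a_max = ω²A = 6.93²×0.132 = 6.339 m/s²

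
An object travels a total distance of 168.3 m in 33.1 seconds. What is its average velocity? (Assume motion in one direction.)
v_avg = Δd / Δt = 168.3 / 33.1 = 5.08 m/s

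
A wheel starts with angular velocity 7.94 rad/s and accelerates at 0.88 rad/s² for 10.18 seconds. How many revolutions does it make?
θ = ω₀t + ½αt² = 7.94×10.18 + ½×0.88×10.18² = 126.43 rad
Revolutions = θ/(2π) = 126.43/(2π) = 20.12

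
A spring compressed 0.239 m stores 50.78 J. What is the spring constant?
PE = ½kx² → k = 2PE/x² = 2×50.78/0.239² = 1778.0 N/m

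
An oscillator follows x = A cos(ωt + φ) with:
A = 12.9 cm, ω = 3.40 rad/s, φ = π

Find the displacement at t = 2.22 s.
x = A cos(ωt + φ) = 12.9×cos(3.4×2.22 + π) = -3.886 cm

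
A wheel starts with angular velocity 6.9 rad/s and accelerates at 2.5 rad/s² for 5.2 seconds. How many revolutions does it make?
θ = ω₀t + ½αt² = 6.9×5.2 + ½×2.5×5.2² = 69.68 rad
Revolutions = θ/(2π) = 69.68/(2π) = 11.09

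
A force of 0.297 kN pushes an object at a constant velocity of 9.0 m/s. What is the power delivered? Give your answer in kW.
P = Fv = 297 N × 9 m/s = 2673 W = 2.673 kW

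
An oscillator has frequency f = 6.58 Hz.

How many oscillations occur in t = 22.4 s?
n = f×t = 6.58×22.4 = 147.4 oscillations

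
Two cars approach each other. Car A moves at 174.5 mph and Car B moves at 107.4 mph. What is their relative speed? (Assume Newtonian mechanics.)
v_rel = v_A + v_B = 174.5 + 107.4 = 281.9 mph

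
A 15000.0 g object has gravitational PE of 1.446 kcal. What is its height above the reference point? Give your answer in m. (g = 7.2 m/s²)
PE = mgh → h = PE/(mg) = 6050 J / (15 kg × 7.2 m/s²) = 56.02 m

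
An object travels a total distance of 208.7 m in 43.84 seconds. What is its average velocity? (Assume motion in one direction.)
v_avg = Δd / Δt = 208.7 / 43.84 = 4.76 m/s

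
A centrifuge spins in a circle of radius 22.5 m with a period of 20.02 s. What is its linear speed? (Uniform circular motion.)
v = 2πr/T = 2π×22.5/20.02 = 7.06 m/s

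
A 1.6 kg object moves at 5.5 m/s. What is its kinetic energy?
KE = ½mv² = ½×1.6×5.5² = 24.2 J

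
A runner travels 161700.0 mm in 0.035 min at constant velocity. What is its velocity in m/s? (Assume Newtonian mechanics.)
v = d/t (with unit conversion) = 77.0 m/s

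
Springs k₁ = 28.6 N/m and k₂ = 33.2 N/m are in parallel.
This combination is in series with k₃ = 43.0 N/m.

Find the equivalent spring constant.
k₁₂ = k₁ + k₂ = 61.8 N/m (parallel)
1/k_eq = 1/k₁₂ + 1/k₃ → k_eq = 25.36 N/m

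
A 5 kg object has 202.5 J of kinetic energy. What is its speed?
KE = ½mv² → v = √(2KE/m) = √(2×202.5/5) = 9.0 m/s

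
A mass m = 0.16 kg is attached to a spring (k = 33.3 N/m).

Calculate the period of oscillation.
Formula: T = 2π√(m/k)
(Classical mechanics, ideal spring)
T = 2π√(m/k) = 2π√(0.16/33.3) = 0.4355 s; f = 1/T = 2.296 Hz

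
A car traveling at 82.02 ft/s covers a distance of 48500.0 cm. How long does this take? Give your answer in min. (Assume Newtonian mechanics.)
t = d/v (with unit conversion) = 0.3233 min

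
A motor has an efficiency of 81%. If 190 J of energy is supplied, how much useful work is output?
W_out = η × W_in = 0.81 × 190 = 153.9 J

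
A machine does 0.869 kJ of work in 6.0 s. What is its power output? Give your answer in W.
P = W/t = 869 J / 6 s = 144.8 W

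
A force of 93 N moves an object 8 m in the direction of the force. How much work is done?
W = Fd = 93×8 = 744.0 J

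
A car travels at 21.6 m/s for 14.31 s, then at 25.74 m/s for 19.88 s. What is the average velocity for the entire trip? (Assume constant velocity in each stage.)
d₁ = v₁t₁ = 21.6 × 14.31 = 309.096 m
d₂ = v₂t₂ = 25.74 × 19.88 = 511.711 m
d_total = 820.81 m, t_total = 34.19 s
v_avg = d_total/t_total = 820.81/34.19 = 24.01 m/s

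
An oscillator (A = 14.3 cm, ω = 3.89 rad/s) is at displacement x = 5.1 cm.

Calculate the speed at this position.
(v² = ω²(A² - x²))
v = ω√(A² − x²) = 3.89×√(0.143² − 0.051²) = 0.5197 m/s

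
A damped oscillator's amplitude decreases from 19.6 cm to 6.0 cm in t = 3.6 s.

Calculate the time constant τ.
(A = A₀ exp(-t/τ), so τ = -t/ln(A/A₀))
A/A₀ = 6.0/19.6 = 0.3061; ln(A/A₀) = -1.184
τ = −t/ln(A/A₀) = −3.6/-1.184 = 3.041 s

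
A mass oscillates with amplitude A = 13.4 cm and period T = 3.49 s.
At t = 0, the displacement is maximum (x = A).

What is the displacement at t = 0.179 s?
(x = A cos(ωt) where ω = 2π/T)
ω = 2π/T = 2π/3.49 = 1.8 rad/s
x = A cos(ωt) = 13.4×cos(1.8×0.179) = 12.71 cm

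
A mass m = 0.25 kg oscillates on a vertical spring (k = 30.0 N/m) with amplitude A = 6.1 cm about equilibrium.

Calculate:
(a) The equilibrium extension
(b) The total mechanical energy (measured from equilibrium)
x_eq = mg/k = 0.25×9.81/30.0 = 0.08175 m = 8.175 cm
E = ½kA² = ½×30.0×(0.061)² = 0.05581 J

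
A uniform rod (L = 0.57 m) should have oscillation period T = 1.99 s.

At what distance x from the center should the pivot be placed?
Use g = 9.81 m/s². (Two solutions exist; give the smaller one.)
T = 2π√((L²/12 + x²)/(gx)). Let c = T²g/(4π²) = 0.984.
x² − cx + L²/12 = 0 → x = (c − √(c² − L²/3))/2 = 0.02833 m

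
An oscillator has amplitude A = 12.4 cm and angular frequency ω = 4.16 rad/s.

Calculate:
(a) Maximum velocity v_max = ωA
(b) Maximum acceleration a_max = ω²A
v_max = ωA = 4.16×0.124 = 0.5158 m/s
a_max = ω²A = 4.16²×0.124 = 2.146 m/s²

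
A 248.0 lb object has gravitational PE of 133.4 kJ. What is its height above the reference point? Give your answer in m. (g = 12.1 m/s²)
PE = mgh → h = PE/(mg) = 1.334e+05 J / (112.5 kg × 12.1 m/s²) = 98.01 m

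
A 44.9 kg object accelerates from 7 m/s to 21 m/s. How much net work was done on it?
W_net = ΔKE = ½m(v₂² − v₁²) = ½×44.9×(21² − 7²) = 8800.4 J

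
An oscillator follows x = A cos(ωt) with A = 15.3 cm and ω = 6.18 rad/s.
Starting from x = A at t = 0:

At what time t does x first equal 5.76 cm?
cos(ωt) = x/A = 5.76/15.3 = 0.3765
ωt = arccos(0.3765) = 1.185 rad
t = 1.185/6.18 = 0.1917 s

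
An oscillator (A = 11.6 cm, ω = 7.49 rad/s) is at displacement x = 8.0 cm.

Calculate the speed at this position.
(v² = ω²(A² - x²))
v = ω√(A² − x²) = 7.49×√(0.116² − 0.08²) = 0.6292 m/s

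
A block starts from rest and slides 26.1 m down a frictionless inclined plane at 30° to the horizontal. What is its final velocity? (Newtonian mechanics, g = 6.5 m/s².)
a = g sin(θ) = 6.5 × sin(30°) = 3.25 m/s²
v = √(2ad) = √(2 × 3.25 × 26.1) = 13.02 m/s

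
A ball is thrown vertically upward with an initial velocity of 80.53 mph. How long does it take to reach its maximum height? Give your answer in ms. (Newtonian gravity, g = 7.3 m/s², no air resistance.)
t_up = v₀/g (with unit conversion) = 4932.0 ms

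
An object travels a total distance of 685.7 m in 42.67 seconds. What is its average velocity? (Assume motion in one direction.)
v_avg = Δd / Δt = 685.7 / 42.67 = 16.07 m/s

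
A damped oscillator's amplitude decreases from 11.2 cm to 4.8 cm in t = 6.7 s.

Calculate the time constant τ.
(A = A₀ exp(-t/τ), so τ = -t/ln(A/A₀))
A/A₀ = 4.8/11.2 = 0.4286; ln(A/A₀) = -0.8473
τ = −t/ln(A/A₀) = −6.7/-0.8473 = 7.907 s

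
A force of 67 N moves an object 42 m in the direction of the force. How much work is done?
W = Fd = 67×42 = 2814.0 J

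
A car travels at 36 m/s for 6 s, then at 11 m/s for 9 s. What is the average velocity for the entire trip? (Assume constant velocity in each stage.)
d₁ = v₁t₁ = 36 × 6 = 216 m
d₂ = v₂t₂ = 11 × 9 = 99 m
d_total = 315 m, t_total = 15 s
v_avg = d_total/t_total = 315/15 = 21.0 m/s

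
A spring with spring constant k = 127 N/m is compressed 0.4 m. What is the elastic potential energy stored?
PE = ½kx² = ½×127×0.4² = 10.16 J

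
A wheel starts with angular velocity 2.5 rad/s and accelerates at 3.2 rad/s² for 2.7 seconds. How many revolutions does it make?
θ = ω₀t + ½αt² = 2.5×2.7 + ½×3.2×2.7² = 18.41 rad
Revolutions = θ/(2π) = 18.41/(2π) = 2.93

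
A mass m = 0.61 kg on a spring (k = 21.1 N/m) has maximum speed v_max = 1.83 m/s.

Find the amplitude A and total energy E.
½mv²_max = ½kA² → A = v_max√(m/k) = 1.83×√(0.61/21.1) = 0.3112 m = 31.12 cm
E = ½mv²_max = ½×0.61×1.83² = 1.021 J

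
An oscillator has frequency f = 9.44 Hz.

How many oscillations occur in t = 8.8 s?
n = f×t = 9.44×8.8 = 83.07 oscillations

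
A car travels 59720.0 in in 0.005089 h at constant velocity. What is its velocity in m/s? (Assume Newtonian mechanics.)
v = d/t (with unit conversion) = 82.8 m/s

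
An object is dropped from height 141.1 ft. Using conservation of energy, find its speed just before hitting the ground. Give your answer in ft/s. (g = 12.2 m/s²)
mgh = ½mv² → v = √(2gh) = √(2×12.2×43.01) = 32.39 m/s = 106.3 ft/s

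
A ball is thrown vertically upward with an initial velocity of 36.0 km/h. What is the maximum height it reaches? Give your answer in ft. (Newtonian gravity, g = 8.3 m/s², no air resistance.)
h_max = v₀²/(2g) (with unit conversion) = 19.76 ft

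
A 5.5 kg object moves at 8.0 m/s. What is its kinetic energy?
KE = ½mv² = ½×5.5×8.0² = 176.0 J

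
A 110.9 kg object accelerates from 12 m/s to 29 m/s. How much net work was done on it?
W_net = ΔKE = ½m(v₂² − v₁²) = ½×110.9×(29² − 12²) = 38648.65 J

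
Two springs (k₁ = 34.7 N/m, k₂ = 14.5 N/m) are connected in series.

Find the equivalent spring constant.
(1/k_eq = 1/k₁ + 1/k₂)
1/k_eq = 1/34.7 + 1/14.5 = 0.097784; k_eq = 10.23 N/m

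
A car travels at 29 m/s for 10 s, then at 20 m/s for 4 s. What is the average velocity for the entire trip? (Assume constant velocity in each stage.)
d₁ = v₁t₁ = 29 × 10 = 290 m
d₂ = v₂t₂ = 20 × 4 = 80 m
d_total = 370 m, t_total = 14 s
v_avg = d_total/t_total = 370/14 = 26.43 m/s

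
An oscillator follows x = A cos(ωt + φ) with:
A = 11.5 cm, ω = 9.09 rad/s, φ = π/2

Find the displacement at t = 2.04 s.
x = A cos(ωt + φ) = 11.5×cos(9.09×2.04 + π/2) = 3.464 cm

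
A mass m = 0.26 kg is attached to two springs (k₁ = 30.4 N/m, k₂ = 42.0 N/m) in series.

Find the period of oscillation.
k_eq = k₁k₂/(k₁+k₂) = 17.64 N/m
T = 2π√(m/k_eq) = 2π√(0.26/17.64) = 0.7629 s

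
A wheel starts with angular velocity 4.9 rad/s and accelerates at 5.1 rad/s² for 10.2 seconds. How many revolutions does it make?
θ = ω₀t + ½αt² = 4.9×10.2 + ½×5.1×10.2² = 315.28 rad
Revolutions = θ/(2π) = 315.28/(2π) = 50.18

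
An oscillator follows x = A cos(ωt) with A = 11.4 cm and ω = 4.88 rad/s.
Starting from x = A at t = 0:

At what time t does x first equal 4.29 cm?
cos(ωt) = x/A = 4.29/11.4 = 0.3763
ωt = arccos(0.3763) = 1.185 rad
t = 1.185/4.88 = 0.2428 s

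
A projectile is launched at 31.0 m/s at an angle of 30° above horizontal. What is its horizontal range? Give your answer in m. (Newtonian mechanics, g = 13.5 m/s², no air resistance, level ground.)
R = v₀² sin(2θ) / g = 61.65 m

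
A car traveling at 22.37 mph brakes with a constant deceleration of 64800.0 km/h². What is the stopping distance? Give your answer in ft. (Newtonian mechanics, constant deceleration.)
d = v₀² / (2a) (with unit conversion) = 32.81 ft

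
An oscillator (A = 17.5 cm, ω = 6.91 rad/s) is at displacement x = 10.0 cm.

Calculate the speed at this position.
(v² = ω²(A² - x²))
v = ω√(A² − x²) = 6.91×√(0.175² − 0.1²) = 0.9924 m/s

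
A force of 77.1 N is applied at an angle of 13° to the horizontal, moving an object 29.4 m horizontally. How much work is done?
W = Fd cosθ = 77.1×29.4×cos(13°) = 2208.6 J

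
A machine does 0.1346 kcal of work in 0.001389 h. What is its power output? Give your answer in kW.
P = W/t = 563.2 J / 5 s = 112.6 W = 0.1126 kW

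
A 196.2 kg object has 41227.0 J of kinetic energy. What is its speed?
KE = ½mv² → v = √(2KE/m) = √(2×41227.0/196.2) = 20.5 m/s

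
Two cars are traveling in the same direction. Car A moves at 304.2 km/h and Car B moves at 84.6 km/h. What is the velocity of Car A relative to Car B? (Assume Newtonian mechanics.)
v_rel = v_A - v_B = 304.2 - 84.6 = 219.6 km/h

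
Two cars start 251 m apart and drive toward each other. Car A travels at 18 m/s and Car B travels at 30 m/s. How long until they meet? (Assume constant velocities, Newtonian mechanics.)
Combined speed: v_combined = 18 + 30 = 48 m/s
Time to meet: t = d/48 = 251/48 = 5.23 s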